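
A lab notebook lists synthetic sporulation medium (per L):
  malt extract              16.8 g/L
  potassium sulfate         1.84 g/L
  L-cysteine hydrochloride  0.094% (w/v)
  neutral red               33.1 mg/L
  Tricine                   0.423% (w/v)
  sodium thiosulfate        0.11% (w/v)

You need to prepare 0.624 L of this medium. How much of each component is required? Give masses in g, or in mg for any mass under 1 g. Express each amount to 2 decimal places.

Scale factor relative to 1 L: 0.624.
malt extract: 16.8 g/L × 0.624 L = 10.48 g
potassium sulfate: 1.84 g/L × 0.624 L = 1.15 g
L-cysteine hydrochloride: 0.094 g per 100 mL × 624 mL ÷ 100 = 0.58656 g = 586.56 mg
neutral red: 33.1 mg/L × 0.624 L = 20.65 mg
Tricine: 0.423 g per 100 mL × 624 mL ÷ 100 = 2.64 g
sodium thiosulfate: 0.11% w/v = 1.1 g/L → 1.1 × 0.624 L = 0.6864 g = 686.40 mg

malt extract 10.48 g; potassium sulfate 1.15 g; L-cysteine hydrochloride 586.56 mg; neutral red 20.65 mg; Tricine 2.64 g; sodium thiosulfate 686.40 mg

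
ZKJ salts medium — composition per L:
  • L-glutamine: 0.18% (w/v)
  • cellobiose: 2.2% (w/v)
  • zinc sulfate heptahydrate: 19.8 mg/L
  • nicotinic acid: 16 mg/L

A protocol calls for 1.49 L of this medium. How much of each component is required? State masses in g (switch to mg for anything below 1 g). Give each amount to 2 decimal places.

L-glutamine 2.68 g; cellobiose 32.78 g; zinc sulfate heptahydrate 29.50 mg; nicotinic acid 23.84 mg

Scale factor relative to 1 L: 1.49.
L-glutamine: 0.18% w/v = 1.8 g/L → 1.8 × 1.49 L = 2.68 g
cellobiose: 2.2 g per 100 mL × 1490 mL ÷ 100 = 32.78 g
zinc sulfate heptahydrate: 19.8 mg/L × 1.49 L = 29.50 mg
nicotinic acid: 16 mg/L × 1.49 L = 23.84 mg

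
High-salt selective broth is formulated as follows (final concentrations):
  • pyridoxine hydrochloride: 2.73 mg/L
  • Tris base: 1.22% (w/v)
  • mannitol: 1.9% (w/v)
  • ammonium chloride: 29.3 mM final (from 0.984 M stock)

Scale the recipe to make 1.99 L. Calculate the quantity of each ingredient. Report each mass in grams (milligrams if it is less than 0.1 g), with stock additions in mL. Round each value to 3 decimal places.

Working volume: 1.99 L.
pyridoxine hydrochloride: 2.73 mg/L × 1.99 L = 5.433 mg
Tris base: 1.22% w/v = 12.2 g/L → 12.2 × 1.99 L = 24.278 g
mannitol: 1.9% w/v = 19 g/L → 19 × 1.99 L = 37.810 g
ammonium chloride: dilute stock: 29.3 mM × 1990 mL ÷ 984 mM = 59.255 mL

pyridoxine hydrochloride 5.433 mg; Tris base 24.278 g; mannitol 37.810 g; ammonium chloride 59.255 mL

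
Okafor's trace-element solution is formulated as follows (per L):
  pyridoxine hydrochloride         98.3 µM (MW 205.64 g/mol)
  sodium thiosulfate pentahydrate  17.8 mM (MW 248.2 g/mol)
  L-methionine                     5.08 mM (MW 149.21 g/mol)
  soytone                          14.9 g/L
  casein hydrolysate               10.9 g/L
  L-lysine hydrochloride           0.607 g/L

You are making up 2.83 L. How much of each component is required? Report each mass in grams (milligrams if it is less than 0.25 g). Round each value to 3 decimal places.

pyridoxine hydrochloride 57.207 mg; sodium thiosulfate pentahydrate 12.503 g; L-methionine 2.145 g; soytone 42.167 g; casein hydrolysate 30.847 g; L-lysine hydrochloride 1.718 g

Scale factor relative to 1 L: 2.83.
pyridoxine hydrochloride: 98.3 µmol/L × 205.64 g/mol × 2.83 L ÷ 1000 = 57.207 mg
sodium thiosulfate pentahydrate: 17.8 mmol/L × 248.2 g/mol × 2.83 L ÷ 1000 = 12.503 g
L-methionine: 5.08 mmol/L × 149.21 g/mol × 2.83 L ÷ 1000 = 2.145 g
soytone: 14.9 g/L × 2.83 L = 42.167 g
casein hydrolysate: 10.9 g/L × 2.83 L = 30.847 g
L-lysine hydrochloride: 0.607 g/L × 2.83 L = 1.718 g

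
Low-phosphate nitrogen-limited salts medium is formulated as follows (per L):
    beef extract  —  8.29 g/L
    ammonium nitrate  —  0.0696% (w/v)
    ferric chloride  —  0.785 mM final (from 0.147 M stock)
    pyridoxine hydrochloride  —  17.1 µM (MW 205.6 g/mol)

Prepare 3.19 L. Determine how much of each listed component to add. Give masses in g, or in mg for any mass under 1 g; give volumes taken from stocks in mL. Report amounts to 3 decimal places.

Scale factor relative to 1 L: 3.19.
beef extract: 8.29 g/L × 3.19 L = 26.445 g
ammonium nitrate: 0.0696% w/v = 0.696 g/L → 0.696 × 3.19 L = 2.220 g
ferric chloride: dilute stock: 0.785 mM × 3190 mL ÷ 147 mM = 17.035 mL
pyridoxine hydrochloride: 17.1 µmol/L × 205.6 g/mol × 3.19 L ÷ 1000 = 11.215 mg

beef extract 26.445 g; ammonium nitrate 2.220 g; ferric chloride 17.035 mL; pyridoxine hydrochloride 11.215 mg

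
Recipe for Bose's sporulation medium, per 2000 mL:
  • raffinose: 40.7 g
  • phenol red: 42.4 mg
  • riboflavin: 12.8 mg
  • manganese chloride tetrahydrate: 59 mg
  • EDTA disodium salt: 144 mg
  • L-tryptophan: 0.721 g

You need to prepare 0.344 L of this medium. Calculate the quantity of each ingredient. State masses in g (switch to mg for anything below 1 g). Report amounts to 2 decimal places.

raffinose 7.00 g; phenol red 7.29 mg; riboflavin 2.20 mg; manganese chloride tetrahydrate 10.15 mg; EDTA disodium salt 24.77 mg; L-tryptophan 124.01 mg

Ratio of target to recipe volume: 344 / 2000 = 0.172.
raffinose: 40.7 g × (344 mL / 2000 mL) = 7.00 g
phenol red: 42.4 mg × (344 mL / 2000 mL) = 7.29 mg
riboflavin: 12.8 mg × (344 mL / 2000 mL) = 2.20 mg
manganese chloride tetrahydrate: 59 mg × (344 mL / 2000 mL) = 10.15 mg
EDTA disodium salt: 144 mg × (344 mL / 2000 mL) = 24.77 mg
L-tryptophan: 0.721 g × (344 mL / 2000 mL) = 0.124012 g = 124.01 mg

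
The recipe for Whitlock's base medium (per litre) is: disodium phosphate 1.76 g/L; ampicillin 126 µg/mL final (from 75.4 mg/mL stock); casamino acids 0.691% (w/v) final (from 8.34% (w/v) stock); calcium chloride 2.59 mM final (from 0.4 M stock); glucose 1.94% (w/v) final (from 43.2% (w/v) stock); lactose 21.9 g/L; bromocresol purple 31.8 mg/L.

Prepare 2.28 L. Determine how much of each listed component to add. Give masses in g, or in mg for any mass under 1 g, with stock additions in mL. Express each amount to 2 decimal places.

disodium phosphate 4.01 g; ampicillin 3.81 mL; casamino acids 188.91 mL; calcium chloride 14.76 mL; glucose 102.39 mL; lactose 49.93 g; bromocresol purple 72.50 mg

Working volume: 2.28 L.
disodium phosphate: 1.76 g/L × 2.28 L = 4.01 g
ampicillin: dilute stock: 126 µg/mL × 2280 mL ÷ 75400 µg/mL = 3.81 mL
casamino acids: C1V1 = C2V2 → 0.691% ÷ 8.34% × 2280 mL = 188.91 mL
calcium chloride: C1V1 = C2V2 → 2.59 mM × 2280 mL ÷ 400 mM = 14.76 mL
glucose: C1V1 = C2V2 → 1.94% ÷ 43.2% × 2280 mL = 102.39 mL
lactose: 21.9 g/L × 2.28 L = 49.93 g
bromocresol purple: 31.8 mg/L × 2.28 L = 72.50 mg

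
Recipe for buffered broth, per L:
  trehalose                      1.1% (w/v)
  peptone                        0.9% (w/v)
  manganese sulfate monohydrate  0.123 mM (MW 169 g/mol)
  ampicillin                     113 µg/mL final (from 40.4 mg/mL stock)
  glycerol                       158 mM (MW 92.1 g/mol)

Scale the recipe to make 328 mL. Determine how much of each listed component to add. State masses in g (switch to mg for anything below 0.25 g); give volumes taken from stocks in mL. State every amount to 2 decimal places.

trehalose 3.61 g; peptone 2.95 g; manganese sulfate monohydrate 6.82 mg; ampicillin 0.92 mL; glycerol 4.77 g

Working volume: 328 mL = 0.328 L.
trehalose: 1.1% w/v = 11 g/L → 11 × 0.328 L = 3.61 g
peptone: 0.9% w/v = 9 g/L → 9 × 0.328 L = 2.95 g
manganese sulfate monohydrate: 0.123 mmol/L × 169 mg/mmol × 0.328 L = 6.82 mg
ampicillin: C1V1 = C2V2 → 113 µg/mL × 328 mL ÷ 40400 µg/mL = 0.92 mL
glycerol: 158 mmol/L × 92.1 g/mol × 0.328 L ÷ 1000 = 4.77 g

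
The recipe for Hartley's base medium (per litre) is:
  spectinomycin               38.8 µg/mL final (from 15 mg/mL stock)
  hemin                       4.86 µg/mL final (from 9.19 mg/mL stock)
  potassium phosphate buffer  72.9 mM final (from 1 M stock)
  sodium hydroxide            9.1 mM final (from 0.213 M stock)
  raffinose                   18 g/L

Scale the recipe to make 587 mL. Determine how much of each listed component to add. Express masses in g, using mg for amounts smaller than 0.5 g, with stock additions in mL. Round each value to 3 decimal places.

spectinomycin 1.518 mL; hemin 0.310 mL; potassium phosphate buffer 42.792 mL; sodium hydroxide 25.078 mL; raffinose 10.566 g

Target volume = 587 mL = 0.587 L.
spectinomycin: dilute stock: 38.8 µg/mL × 587 mL ÷ 15000 µg/mL = 1.518 mL
hemin: dilute stock: 4.86 µg/mL × 587 mL ÷ 9190 µg/mL = 0.310 mL
potassium phosphate buffer: C1V1 = C2V2 → 72.9 mM × 587 mL ÷ 1000 mM = 42.792 mL
sodium hydroxide: V = C2·V2/C1 = 9.1 mM × 587 mL ÷ 213 mM = 25.078 mL
raffinose: 18 g/L × 0.587 L = 10.566 g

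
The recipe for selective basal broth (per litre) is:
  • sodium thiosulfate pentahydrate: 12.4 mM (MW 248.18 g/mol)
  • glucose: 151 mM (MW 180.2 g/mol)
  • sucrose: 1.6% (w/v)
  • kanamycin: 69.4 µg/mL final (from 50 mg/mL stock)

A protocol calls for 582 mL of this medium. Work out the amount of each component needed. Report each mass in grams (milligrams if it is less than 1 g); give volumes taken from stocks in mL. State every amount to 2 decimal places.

sodium thiosulfate pentahydrate 1.79 g; glucose 15.84 g; sucrose 9.31 g; kanamycin 0.81 mL

Scale factor relative to 1 L: 0.582.
sodium thiosulfate pentahydrate: 12.4 mmol/L × 248.18 g/mol × 0.582 L ÷ 1000 = 1.79 g
glucose: 151 mmol/L × 180.2 g/mol × 0.582 L ÷ 1000 = 15.84 g
sucrose: 1.6% w/v = 16 g/L → 16 × 0.582 L = 9.31 g
kanamycin: dilute stock: 69.4 µg/mL × 582 mL ÷ 50000 µg/mL = 0.81 mL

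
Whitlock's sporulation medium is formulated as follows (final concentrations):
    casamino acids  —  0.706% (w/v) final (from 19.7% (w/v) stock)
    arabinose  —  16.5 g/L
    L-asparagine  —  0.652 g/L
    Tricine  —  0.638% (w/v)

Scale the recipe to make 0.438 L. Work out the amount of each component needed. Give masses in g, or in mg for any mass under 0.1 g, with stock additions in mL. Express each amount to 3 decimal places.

Working volume: 0.438 L.
casamino acids: C1V1 = C2V2 → 0.706% ÷ 19.7% × 438 mL = 15.697 mL
arabinose: 16.5 g/L × 0.438 L = 7.227 g
L-asparagine: 0.652 g/L × 0.438 L = 0.286 g
Tricine: 0.638% w/v = 6.38 g/L → 6.38 × 0.438 L = 2.794 g

casamino acids 15.697 mL; arabinose 7.227 g; L-asparagine 0.286 g; Tricine 2.794 g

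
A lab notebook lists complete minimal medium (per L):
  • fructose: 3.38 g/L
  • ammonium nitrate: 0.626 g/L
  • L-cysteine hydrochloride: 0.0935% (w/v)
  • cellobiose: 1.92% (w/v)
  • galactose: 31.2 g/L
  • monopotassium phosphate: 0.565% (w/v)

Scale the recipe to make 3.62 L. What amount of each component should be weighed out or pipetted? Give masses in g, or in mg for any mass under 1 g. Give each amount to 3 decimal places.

Scale factor relative to 1 L: 3.62.
fructose: 3.38 g/L × 3.62 L = 12.236 g
ammonium nitrate: 0.626 g/L × 3.62 L = 2.266 g
L-cysteine hydrochloride: 0.0935% w/v = 0.935 g/L → 0.935 × 3.62 L = 3.385 g
cellobiose: 1.92 g per 100 mL × 3620 mL ÷ 100 = 69.504 g
galactose: 31.2 g/L × 3.62 L = 112.944 g
monopotassium phosphate: 0.565 g per 100 mL × 3620 mL ÷ 100 = 20.453 g

fructose 12.236 g; ammonium nitrate 2.266 g; L-cysteine hydrochloride 3.385 g; cellobiose 69.504 g; galactose 112.944 g; monopotassium phosphate 20.453 g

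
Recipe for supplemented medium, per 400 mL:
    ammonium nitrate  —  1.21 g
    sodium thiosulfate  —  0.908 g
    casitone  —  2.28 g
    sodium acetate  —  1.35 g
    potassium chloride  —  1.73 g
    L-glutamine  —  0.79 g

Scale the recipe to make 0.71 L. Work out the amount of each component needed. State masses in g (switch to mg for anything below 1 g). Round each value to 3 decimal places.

Scale factor = 710 mL / 400 mL = 1.775.
ammonium nitrate: 1.21 g × (710 mL / 400 mL) = 2.148 g
sodium thiosulfate: 0.908 g × (710 mL / 400 mL) = 1.612 g
casitone: 2.28 g × (710 mL / 400 mL) = 4.047 g
sodium acetate: 1.35 g × (710 mL / 400 mL) = 2.396 g
potassium chloride: 1.73 g × (710 mL / 400 mL) = 3.071 g
L-glutamine: 0.79 g × (710 mL / 400 mL) = 1.402 g

ammonium nitrate 2.148 g; sodium thiosulfate 1.612 g; casitone 4.047 g; sodium acetate 2.396 g; potassium chloride 3.071 g; L-glutamine 1.402 g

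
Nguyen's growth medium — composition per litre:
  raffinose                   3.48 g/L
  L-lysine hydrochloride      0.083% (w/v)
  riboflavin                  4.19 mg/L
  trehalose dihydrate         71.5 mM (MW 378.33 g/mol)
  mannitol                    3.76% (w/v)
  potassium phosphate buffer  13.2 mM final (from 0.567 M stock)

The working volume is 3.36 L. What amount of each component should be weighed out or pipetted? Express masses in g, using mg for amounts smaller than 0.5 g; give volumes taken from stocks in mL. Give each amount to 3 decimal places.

Working volume: 3.36 L.
raffinose: 3.48 g/L × 3.36 L = 11.693 g
L-lysine hydrochloride: 0.083 g per 100 mL × 3360 mL ÷ 100 = 2.789 g
riboflavin: 4.19 mg/L × 3.36 L = 14.078 mg
trehalose dihydrate: 71.5 mmol/L × 378.33 g/mol × 3.36 L ÷ 1000 = 90.890 g
mannitol: 3.76% w/v = 37.6 g/L → 37.6 × 3.36 L = 126.336 g
potassium phosphate buffer: C1V1 = C2V2 → 13.2 mM × 3360 mL ÷ 567 mM = 78.222 mL

raffinose 11.693 g; L-lysine hydrochloride 2.789 g; riboflavin 14.078 mg; trehalose dihydrate 90.890 g; mannitol 126.336 g; potassium phosphate buffer 78.222 mL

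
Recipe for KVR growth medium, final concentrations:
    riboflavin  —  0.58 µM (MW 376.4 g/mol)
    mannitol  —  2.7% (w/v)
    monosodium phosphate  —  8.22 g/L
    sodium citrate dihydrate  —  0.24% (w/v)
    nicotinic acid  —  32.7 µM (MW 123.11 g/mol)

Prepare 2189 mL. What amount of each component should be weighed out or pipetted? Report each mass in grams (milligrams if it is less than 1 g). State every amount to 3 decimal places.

riboflavin 0.478 mg; mannitol 59.103 g; monosodium phosphate 17.994 g; sodium citrate dihydrate 5.254 g; nicotinic acid 8.812 mg

Working volume: 2189 mL = 2.189 L.
riboflavin: 0.58 µmol/L × 376.4 g/mol × 2.189 L ÷ 1000 = 0.478 mg
mannitol: 2.7 g per 100 mL × 2189 mL ÷ 100 = 59.103 g
monosodium phosphate: 8.22 g/L × 2.189 L = 17.994 g
sodium citrate dihydrate: 0.24% w/v = 2.4 g/L → 2.4 × 2.189 L = 5.254 g
nicotinic acid: 32.7 µmol/L × 123.11 g/mol × 2.189 L ÷ 1000 = 8.812 mg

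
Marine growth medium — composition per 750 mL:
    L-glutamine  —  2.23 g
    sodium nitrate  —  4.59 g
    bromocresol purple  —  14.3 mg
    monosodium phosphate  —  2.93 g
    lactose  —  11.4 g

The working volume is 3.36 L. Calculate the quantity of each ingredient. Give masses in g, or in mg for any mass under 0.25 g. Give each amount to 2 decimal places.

Scale factor = 3360 mL / 750 mL = 4.48.
L-glutamine: 2.23 g × (3360 mL / 750 mL) = 9.99 g
sodium nitrate: 4.59 g × (3360 mL / 750 mL) = 20.56 g
bromocresol purple: 14.3 mg × (3360 mL / 750 mL) = 64.06 mg
monosodium phosphate: 2.93 g × (3360 mL / 750 mL) = 13.13 g
lactose: 11.4 g × (3360 mL / 750 mL) = 51.07 g

L-glutamine 9.99 g; sodium nitrate 20.56 g; bromocresol purple 64.06 mg; monosodium phosphate 13.13 g; lactose 51.07 g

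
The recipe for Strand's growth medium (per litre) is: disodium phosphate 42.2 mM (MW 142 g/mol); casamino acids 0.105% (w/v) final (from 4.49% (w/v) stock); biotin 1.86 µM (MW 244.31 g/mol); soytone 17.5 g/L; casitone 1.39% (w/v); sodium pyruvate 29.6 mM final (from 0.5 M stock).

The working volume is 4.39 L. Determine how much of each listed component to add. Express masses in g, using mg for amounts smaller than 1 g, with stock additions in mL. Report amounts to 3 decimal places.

Scale factor relative to 1 L: 4.39.
disodium phosphate: 42.2 mmol/L × 142 g/mol × 4.39 L ÷ 1000 = 26.307 g
casamino acids: C1V1 = C2V2 → 0.105% ÷ 4.49% × 4390 mL = 102.661 mL
biotin: 1.86 µmol/L × 244.31 g/mol × 4.39 L ÷ 1000 = 1.995 mg
soytone: 17.5 g/L × 4.39 L = 76.825 g
casitone: 1.39 g per 100 mL × 4390 mL ÷ 100 = 61.021 g
sodium pyruvate: V = C2·V2/C1 = 29.6 mM × 4390 mL ÷ 500 mM = 259.888 mL

disodium phosphate 26.307 g; casamino acids 102.661 mL; biotin 1.995 mg; soytone 76.825 g; casitone 61.021 g; sodium pyruvate 259.888 mL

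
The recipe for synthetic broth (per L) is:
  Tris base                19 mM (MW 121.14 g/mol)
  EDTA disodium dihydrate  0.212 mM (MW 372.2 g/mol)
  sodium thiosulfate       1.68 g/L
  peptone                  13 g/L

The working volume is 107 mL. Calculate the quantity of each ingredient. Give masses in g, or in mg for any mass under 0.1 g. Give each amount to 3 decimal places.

Tris base 0.246 g; EDTA disodium dihydrate 8.443 mg; sodium thiosulfate 0.180 g; peptone 1.391 g

Working volume: 107 mL = 0.107 L.
Tris base: 19 mmol/L × 121.14 g/mol × 0.107 L ÷ 1000 = 0.246 g
EDTA disodium dihydrate: 0.212 mmol/L × 372.2 mg/mmol × 0.107 L = 8.443 mg
sodium thiosulfate: 1.68 g/L × 0.107 L = 0.180 g
peptone: 13 g/L × 0.107 L = 1.391 g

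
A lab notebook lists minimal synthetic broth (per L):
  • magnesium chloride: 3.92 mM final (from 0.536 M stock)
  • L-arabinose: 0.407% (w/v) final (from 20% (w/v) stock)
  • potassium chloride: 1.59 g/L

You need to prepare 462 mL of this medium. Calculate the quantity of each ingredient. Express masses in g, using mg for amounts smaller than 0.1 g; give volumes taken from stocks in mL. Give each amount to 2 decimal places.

magnesium chloride 3.38 mL; L-arabinose 9.40 mL; potassium chloride 0.73 g

Target volume = 462 mL = 0.462 L.
magnesium chloride: dilute stock: 3.92 mM × 462 mL ÷ 536 mM = 3.38 mL
L-arabinose: C1V1 = C2V2 → 0.407% ÷ 20% × 462 mL = 9.40 mL
potassium chloride: 1.59 g/L × 0.462 L = 0.73 g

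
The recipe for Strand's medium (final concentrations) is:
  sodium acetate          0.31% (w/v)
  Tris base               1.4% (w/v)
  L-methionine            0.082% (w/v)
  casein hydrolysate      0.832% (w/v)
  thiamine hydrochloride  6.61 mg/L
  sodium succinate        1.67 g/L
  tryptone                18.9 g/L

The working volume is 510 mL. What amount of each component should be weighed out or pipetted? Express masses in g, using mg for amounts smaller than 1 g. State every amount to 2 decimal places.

sodium acetate 1.58 g; Tris base 7.14 g; L-methionine 418.20 mg; casein hydrolysate 4.24 g; thiamine hydrochloride 3.37 mg; sodium succinate 851.70 mg; tryptone 9.64 g

Working volume: 510 mL = 0.51 L.
sodium acetate: 0.31 g per 100 mL × 510 mL ÷ 100 = 1.58 g
Tris base: 1.4 g per 100 mL × 510 mL ÷ 100 = 7.14 g
L-methionine: 0.082% w/v = 0.82 g/L → 0.82 × 0.51 L = 0.4182 g = 418.20 mg
casein hydrolysate: 0.832% w/v = 8.32 g/L → 8.32 × 0.51 L = 4.24 g
thiamine hydrochloride: 6.61 mg/L × 0.51 L = 3.37 mg
sodium succinate: 1.67 g/L × 0.51 L = 0.8517 g = 851.70 mg
tryptone: 18.9 g/L × 0.51 L = 9.64 g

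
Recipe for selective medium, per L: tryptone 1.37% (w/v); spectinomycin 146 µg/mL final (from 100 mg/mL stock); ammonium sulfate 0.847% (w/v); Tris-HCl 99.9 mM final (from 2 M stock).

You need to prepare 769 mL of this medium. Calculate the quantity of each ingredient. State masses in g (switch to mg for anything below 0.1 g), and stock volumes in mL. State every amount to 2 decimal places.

tryptone 10.54 g; spectinomycin 1.12 mL; ammonium sulfate 6.51 g; Tris-HCl 38.41 mL

Working volume: 769 mL = 0.769 L.
tryptone: 1.37% w/v = 13.7 g/L → 13.7 × 0.769 L = 10.54 g
spectinomycin: C1V1 = C2V2 → 146 µg/mL × 769 mL ÷ 100000 µg/mL = 1.12 mL
ammonium sulfate: 0.847 g per 100 mL × 769 mL ÷ 100 = 6.51 g
Tris-HCl: dilute stock: 99.9 mM × 769 mL ÷ 2000 mM = 38.41 mL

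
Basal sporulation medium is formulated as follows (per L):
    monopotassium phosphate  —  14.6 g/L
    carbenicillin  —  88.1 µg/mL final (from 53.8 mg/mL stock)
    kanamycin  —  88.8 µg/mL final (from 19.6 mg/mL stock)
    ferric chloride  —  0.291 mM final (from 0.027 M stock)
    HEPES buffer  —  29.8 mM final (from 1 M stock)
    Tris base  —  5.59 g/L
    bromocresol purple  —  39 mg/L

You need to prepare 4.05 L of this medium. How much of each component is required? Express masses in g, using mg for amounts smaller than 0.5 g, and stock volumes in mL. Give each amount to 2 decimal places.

Scale factor relative to 1 L: 4.05.
monopotassium phosphate: 14.6 g/L × 4.05 L = 59.13 g
carbenicillin: V = C2·V2/C1 = 88.1 µg/mL × 4050 mL ÷ 53800 µg/mL = 6.63 mL
kanamycin: dilute stock: 88.8 µg/mL × 4050 mL ÷ 19600 µg/mL = 18.35 mL
ferric chloride: dilute stock: 0.291 mM × 4050 mL ÷ 27 mM = 43.65 mL
HEPES buffer: dilute stock: 29.8 mM × 4050 mL ÷ 1000 mM = 120.69 mL
Tris base: 5.59 g/L × 4.05 L = 22.64 g
bromocresol purple: 39 mg/L × 4.05 L = 157.95 mg

monopotassium phosphate 59.13 g; carbenicillin 6.63 mL; kanamycin 18.35 mL; ferric chloride 43.65 mL; HEPES buffer 120.69 mL; Tris base 22.64 g; bromocresol purple 157.95 mg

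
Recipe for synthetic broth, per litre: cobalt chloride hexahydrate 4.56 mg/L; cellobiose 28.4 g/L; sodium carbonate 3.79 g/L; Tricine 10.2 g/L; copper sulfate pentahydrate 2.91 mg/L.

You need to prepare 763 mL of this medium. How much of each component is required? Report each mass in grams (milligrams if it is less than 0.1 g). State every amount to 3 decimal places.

cobalt chloride hexahydrate 3.479 mg; cellobiose 21.669 g; sodium carbonate 2.892 g; Tricine 7.783 g; copper sulfate pentahydrate 2.220 mg

Scale factor relative to 1 L: 0.763.
cobalt chloride hexahydrate: 4.56 mg/L × 0.763 L = 3.479 mg
cellobiose: 28.4 g/L × 0.763 L = 21.669 g
sodium carbonate: 3.79 g/L × 0.763 L = 2.892 g
Tricine: 10.2 g/L × 0.763 L = 7.783 g
copper sulfate pentahydrate: 2.91 mg/L × 0.763 L = 2.220 mg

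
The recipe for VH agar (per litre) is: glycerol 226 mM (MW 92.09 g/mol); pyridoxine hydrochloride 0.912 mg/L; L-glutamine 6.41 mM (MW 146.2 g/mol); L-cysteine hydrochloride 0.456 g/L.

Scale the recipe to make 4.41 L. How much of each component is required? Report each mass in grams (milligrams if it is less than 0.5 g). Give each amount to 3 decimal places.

Scale factor relative to 1 L: 4.41.
glycerol: 226 mmol/L × 92.09 g/mol × 4.41 L ÷ 1000 = 91.782 g
pyridoxine hydrochloride: 0.912 mg/L × 4.41 L = 4.022 mg
L-glutamine: 6.41 mmol/L × 146.2 g/mol × 4.41 L ÷ 1000 = 4.133 g
L-cysteine hydrochloride: 0.456 g/L × 4.41 L = 2.011 g

glycerol 91.782 g; pyridoxine hydrochloride 4.022 mg; L-glutamine 4.133 g; L-cysteine hydrochloride 2.011 g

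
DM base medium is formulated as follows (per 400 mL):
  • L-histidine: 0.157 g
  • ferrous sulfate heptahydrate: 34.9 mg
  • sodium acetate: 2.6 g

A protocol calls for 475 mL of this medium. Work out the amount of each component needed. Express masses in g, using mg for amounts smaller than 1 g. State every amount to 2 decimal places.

L-histidine 186.44 mg; ferrous sulfate heptahydrate 41.44 mg; sodium acetate 3.09 g

Ratio of target to recipe volume: 475 / 400 = 1.1875.
L-histidine: 0.157 g × (475 mL / 400 mL) = 0.186438 g = 186.44 mg
ferrous sulfate heptahydrate: 34.9 mg × (475 mL / 400 mL) = 41.44 mg
sodium acetate: 2.6 g × (475 mL / 400 mL) = 3.09 g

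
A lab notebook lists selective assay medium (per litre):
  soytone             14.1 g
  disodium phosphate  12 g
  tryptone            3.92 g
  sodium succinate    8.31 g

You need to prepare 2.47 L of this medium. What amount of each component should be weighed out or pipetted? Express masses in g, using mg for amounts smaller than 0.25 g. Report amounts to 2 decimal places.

soytone 34.83 g; disodium phosphate 29.64 g; tryptone 9.68 g; sodium succinate 20.53 g

Scale factor = 2470 mL / 1000 mL = 2.47.
soytone: 14.1 g × (2470 mL / 1000 mL) = 34.83 g
disodium phosphate: 12 g × (2470 mL / 1000 mL) = 29.64 g
tryptone: 3.92 g × (2470 mL / 1000 mL) = 9.68 g
sodium succinate: 8.31 g × (2470 mL / 1000 mL) = 20.53 g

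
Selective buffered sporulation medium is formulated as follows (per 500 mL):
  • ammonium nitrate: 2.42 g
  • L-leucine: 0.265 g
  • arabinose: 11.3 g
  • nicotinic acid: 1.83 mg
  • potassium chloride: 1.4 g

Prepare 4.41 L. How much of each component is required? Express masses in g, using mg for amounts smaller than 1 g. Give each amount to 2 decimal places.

ammonium nitrate 21.34 g; L-leucine 2.34 g; arabinose 99.67 g; nicotinic acid 16.14 mg; potassium chloride 12.35 g

Ratio of target to recipe volume: 4410 / 500 = 8.82.
ammonium nitrate: 2.42 g × (4410 mL / 500 mL) = 21.34 g
L-leucine: 0.265 g × (4410 mL / 500 mL) = 2.34 g
arabinose: 11.3 g × (4410 mL / 500 mL) = 99.67 g
nicotinic acid: 1.83 mg × (4410 mL / 500 mL) = 16.14 mg
potassium chloride: 1.4 g × (4410 mL / 500 mL) = 12.35 g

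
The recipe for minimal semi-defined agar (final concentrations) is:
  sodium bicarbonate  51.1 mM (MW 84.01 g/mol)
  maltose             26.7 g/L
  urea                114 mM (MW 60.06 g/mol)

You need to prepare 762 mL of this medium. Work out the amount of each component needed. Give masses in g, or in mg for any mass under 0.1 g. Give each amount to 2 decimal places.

sodium bicarbonate 3.27 g; maltose 20.35 g; urea 5.22 g

Target volume = 762 mL = 0.762 L.
sodium bicarbonate: 51.1 mmol/L × 84.01 g/mol × 0.762 L ÷ 1000 = 3.27 g
maltose: 26.7 g/L × 0.762 L = 20.35 g
urea: 114 mmol/L × 60.06 g/mol × 0.762 L ÷ 1000 = 5.22 g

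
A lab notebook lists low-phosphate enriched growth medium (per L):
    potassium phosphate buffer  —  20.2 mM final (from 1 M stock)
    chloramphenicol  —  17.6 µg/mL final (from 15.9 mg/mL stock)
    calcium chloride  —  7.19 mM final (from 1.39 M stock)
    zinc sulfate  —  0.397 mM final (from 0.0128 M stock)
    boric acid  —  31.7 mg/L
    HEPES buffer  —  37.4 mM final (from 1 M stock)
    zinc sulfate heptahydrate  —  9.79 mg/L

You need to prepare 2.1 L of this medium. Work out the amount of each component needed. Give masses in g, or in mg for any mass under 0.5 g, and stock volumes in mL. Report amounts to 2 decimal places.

potassium phosphate buffer 42.42 mL; chloramphenicol 2.32 mL; calcium chloride 10.86 mL; zinc sulfate 65.13 mL; boric acid 66.57 mg; HEPES buffer 78.54 mL; zinc sulfate heptahydrate 20.56 mg

Scale factor relative to 1 L: 2.1.
potassium phosphate buffer: C1V1 = C2V2 → 20.2 mM × 2100 mL ÷ 1000 mM = 42.42 mL
chloramphenicol: V = C2·V2/C1 = 17.6 µg/mL × 2100 mL ÷ 15900 µg/mL = 2.32 mL
calcium chloride: dilute stock: 7.19 mM × 2100 mL ÷ 1390 mM = 10.86 mL
zinc sulfate: dilute stock: 0.397 mM × 2100 mL ÷ 12.8 mM = 65.13 mL
boric acid: 31.7 mg/L × 2.1 L = 66.57 mg
HEPES buffer: V = C2·V2/C1 = 37.4 mM × 2100 mL ÷ 1000 mM = 78.54 mL
zinc sulfate heptahydrate: 9.79 mg/L × 2.1 L = 20.56 mg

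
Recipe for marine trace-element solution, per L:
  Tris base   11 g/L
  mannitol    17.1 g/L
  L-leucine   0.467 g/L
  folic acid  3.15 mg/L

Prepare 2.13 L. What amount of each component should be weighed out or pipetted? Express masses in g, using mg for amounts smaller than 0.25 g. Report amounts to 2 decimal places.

Tris base 23.43 g; mannitol 36.42 g; L-leucine 0.99 g; folic acid 6.71 mg

Working volume: 2.13 L.
Tris base: 11 g/L × 2.13 L = 23.43 g
mannitol: 17.1 g/L × 2.13 L = 36.42 g
L-leucine: 0.467 g/L × 2.13 L = 0.99 g
folic acid: 3.15 mg/L × 2.13 L = 6.71 mg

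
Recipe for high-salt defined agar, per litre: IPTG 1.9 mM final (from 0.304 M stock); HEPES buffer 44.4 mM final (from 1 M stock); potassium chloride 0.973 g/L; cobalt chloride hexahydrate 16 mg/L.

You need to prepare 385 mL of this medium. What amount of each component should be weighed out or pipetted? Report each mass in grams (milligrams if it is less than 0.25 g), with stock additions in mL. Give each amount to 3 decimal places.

IPTG 2.406 mL; HEPES buffer 17.094 mL; potassium chloride 0.375 g; cobalt chloride hexahydrate 6.160 mg

Working volume: 385 mL = 0.385 L.
IPTG: V = C2·V2/C1 = 1.9 mM × 385 mL ÷ 304 mM = 2.406 mL
HEPES buffer: V = C2·V2/C1 = 44.4 mM × 385 mL ÷ 1000 mM = 17.094 mL
potassium chloride: 0.973 g/L × 0.385 L = 0.375 g
cobalt chloride hexahydrate: 16 mg/L × 0.385 L = 6.160 mg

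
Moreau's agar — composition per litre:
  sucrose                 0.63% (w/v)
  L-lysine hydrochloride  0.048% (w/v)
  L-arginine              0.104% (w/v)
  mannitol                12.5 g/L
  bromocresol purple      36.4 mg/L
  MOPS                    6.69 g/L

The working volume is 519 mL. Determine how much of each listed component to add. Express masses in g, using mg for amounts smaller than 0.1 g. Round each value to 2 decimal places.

Scale factor relative to 1 L: 0.519.
sucrose: 0.63 g per 100 mL × 519 mL ÷ 100 = 3.27 g
L-lysine hydrochloride: 0.048 g per 100 mL × 519 mL ÷ 100 = 0.25 g
L-arginine: 0.104% w/v = 1.04 g/L → 1.04 × 0.519 L = 0.54 g
mannitol: 12.5 g/L × 0.519 L = 6.49 g
bromocresol purple: 36.4 mg/L × 0.519 L = 18.89 mg
MOPS: 6.69 g/L × 0.519 L = 3.47 g

sucrose 3.27 g; L-lysine hydrochloride 0.25 g; L-arginine 0.54 g; mannitol 6.49 g; bromocresol purple 18.89 mg; MOPS 3.47 g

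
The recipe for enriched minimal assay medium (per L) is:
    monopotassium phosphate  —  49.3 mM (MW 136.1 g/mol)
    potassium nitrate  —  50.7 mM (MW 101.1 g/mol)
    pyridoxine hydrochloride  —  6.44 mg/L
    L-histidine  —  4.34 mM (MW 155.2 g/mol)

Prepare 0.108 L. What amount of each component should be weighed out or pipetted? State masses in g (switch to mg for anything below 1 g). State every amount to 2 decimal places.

Working volume: 0.108 L.
monopotassium phosphate: 49.3 mmol/L × 136.1 mg/mmol × 0.108 L = 724.65 mg
potassium nitrate: 50.7 mmol/L × 101.1 mg/mmol × 0.108 L = 553.58 mg
pyridoxine hydrochloride: 6.44 mg/L × 0.108 L = 0.70 mg
L-histidine: 4.34 mmol/L × 155.2 mg/mmol × 0.108 L = 72.75 mg

monopotassium phosphate 724.65 mg; potassium nitrate 553.58 mg; pyridoxine hydrochloride 0.70 mg; L-histidine 72.75 mg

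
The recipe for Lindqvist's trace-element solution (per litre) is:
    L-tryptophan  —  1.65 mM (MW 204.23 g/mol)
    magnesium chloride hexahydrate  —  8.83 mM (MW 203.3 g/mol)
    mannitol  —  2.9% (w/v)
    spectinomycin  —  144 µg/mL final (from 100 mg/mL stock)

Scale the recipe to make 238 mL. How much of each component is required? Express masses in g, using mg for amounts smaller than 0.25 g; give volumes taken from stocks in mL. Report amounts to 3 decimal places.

L-tryptophan 80.201 mg; magnesium chloride hexahydrate 0.427 g; mannitol 6.902 g; spectinomycin 0.343 mL

Target volume = 238 mL = 0.238 L.
L-tryptophan: 1.65 mmol/L × 204.23 mg/mmol × 0.238 L = 80.201 mg
magnesium chloride hexahydrate: 8.83 mmol/L × 203.3 g/mol × 0.238 L ÷ 1000 = 0.427 g
mannitol: 2.9% w/v = 29 g/L → 29 × 0.238 L = 6.902 g
spectinomycin: dilute stock: 144 µg/mL × 238 mL ÷ 100000 µg/mL = 0.343 mL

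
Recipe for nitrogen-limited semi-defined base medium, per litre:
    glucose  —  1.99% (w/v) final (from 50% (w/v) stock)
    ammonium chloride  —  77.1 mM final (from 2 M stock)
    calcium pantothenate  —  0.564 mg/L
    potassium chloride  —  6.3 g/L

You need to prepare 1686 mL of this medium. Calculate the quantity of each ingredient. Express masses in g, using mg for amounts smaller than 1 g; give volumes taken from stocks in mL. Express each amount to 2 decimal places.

glucose 67.10 mL; ammonium chloride 65.00 mL; calcium pantothenate 0.95 mg; potassium chloride 10.62 g

Scale factor relative to 1 L: 1.686.
glucose: C1V1 = C2V2 → 1.99% ÷ 50% × 1686 mL = 67.10 mL
ammonium chloride: C1V1 = C2V2 → 77.1 mM × 1686 mL ÷ 2000 mM = 65.00 mL
calcium pantothenate: 0.564 mg/L × 1.686 L = 0.95 mg
potassium chloride: 6.3 g/L × 1.686 L = 10.62 g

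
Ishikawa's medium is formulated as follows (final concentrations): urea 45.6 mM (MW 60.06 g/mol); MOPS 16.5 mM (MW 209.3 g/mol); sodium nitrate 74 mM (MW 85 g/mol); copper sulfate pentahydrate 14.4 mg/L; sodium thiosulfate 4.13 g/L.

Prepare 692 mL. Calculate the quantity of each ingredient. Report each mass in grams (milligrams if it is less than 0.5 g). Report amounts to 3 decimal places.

Working volume: 692 mL = 0.692 L.
urea: 45.6 mmol/L × 60.06 g/mol × 0.692 L ÷ 1000 = 1.895 g
MOPS: 16.5 mmol/L × 209.3 g/mol × 0.692 L ÷ 1000 = 2.390 g
sodium nitrate: 74 mmol/L × 85 g/mol × 0.692 L ÷ 1000 = 4.353 g
copper sulfate pentahydrate: 14.4 mg/L × 0.692 L = 9.965 mg
sodium thiosulfate: 4.13 g/L × 0.692 L = 2.858 g

urea 1.895 g; MOPS 2.390 g; sodium nitrate 4.353 g; copper sulfate pentahydrate 9.965 mg; sodium thiosulfate 2.858 g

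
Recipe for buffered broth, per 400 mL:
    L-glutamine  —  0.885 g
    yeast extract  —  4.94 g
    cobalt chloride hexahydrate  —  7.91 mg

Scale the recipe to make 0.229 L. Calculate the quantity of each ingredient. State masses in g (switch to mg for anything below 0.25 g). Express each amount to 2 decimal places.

Scale factor = 229 mL / 400 mL = 0.5725.
L-glutamine: 0.885 g × (229 mL / 400 mL) = 0.51 g
yeast extract: 4.94 g × (229 mL / 400 mL) = 2.83 g
cobalt chloride hexahydrate: 7.91 mg × (229 mL / 400 mL) = 4.53 mg

L-glutamine 0.51 g; yeast extract 2.83 g; cobalt chloride hexahydrate 4.53 mg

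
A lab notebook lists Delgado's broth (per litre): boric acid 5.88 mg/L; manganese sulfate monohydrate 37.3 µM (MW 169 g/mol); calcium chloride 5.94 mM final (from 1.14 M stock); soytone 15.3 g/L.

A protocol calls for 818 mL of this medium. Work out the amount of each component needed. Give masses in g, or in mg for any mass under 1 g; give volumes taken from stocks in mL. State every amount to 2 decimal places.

boric acid 4.81 mg; manganese sulfate monohydrate 5.16 mg; calcium chloride 4.26 mL; soytone 12.52 g

Target volume = 818 mL = 0.818 L.
boric acid: 5.88 mg/L × 0.818 L = 4.81 mg
manganese sulfate monohydrate: 37.3 µmol/L × 169 g/mol × 0.818 L ÷ 1000 = 5.16 mg
calcium chloride: C1V1 = C2V2 → 5.94 mM × 818 mL ÷ 1140 mM = 4.26 mL
soytone: 15.3 g/L × 0.818 L = 12.52 g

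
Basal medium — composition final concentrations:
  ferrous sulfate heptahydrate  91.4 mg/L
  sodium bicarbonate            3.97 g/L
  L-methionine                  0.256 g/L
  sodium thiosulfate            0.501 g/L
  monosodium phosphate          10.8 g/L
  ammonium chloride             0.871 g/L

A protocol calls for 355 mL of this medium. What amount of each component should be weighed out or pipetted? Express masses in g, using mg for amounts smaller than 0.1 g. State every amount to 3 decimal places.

ferrous sulfate heptahydrate 32.447 mg; sodium bicarbonate 1.409 g; L-methionine 90.880 mg; sodium thiosulfate 0.178 g; monosodium phosphate 3.834 g; ammonium chloride 0.309 g

Scale factor relative to 1 L: 0.355.
ferrous sulfate heptahydrate: 91.4 mg/L × 0.355 L = 32.447 mg
sodium bicarbonate: 3.97 g/L × 0.355 L = 1.409 g
L-methionine: 0.256 g/L × 0.355 L = 0.09088 g = 90.880 mg
sodium thiosulfate: 0.501 g/L × 0.355 L = 0.178 g
monosodium phosphate: 10.8 g/L × 0.355 L = 3.834 g
ammonium chloride: 0.871 g/L × 0.355 L = 0.309 g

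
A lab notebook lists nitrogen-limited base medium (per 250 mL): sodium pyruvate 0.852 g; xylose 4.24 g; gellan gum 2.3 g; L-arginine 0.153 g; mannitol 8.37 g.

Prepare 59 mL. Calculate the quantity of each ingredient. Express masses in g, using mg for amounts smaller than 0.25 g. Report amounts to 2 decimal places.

Ratio of target to recipe volume: 59 / 250 = 0.236.
sodium pyruvate: 0.852 g × (59 mL / 250 mL) = 0.201072 g = 201.07 mg
xylose: 4.24 g × (59 mL / 250 mL) = 1.00 g
gellan gum: 2.3 g × (59 mL / 250 mL) = 0.54 g
L-arginine: 0.153 g × (59 mL / 250 mL) = 0.036108 g = 36.11 mg
mannitol: 8.37 g × (59 mL / 250 mL) = 1.98 g

sodium pyruvate 201.07 mg; xylose 1.00 g; gellan gum 0.54 g; L-arginine 36.11 mg; mannitol 1.98 g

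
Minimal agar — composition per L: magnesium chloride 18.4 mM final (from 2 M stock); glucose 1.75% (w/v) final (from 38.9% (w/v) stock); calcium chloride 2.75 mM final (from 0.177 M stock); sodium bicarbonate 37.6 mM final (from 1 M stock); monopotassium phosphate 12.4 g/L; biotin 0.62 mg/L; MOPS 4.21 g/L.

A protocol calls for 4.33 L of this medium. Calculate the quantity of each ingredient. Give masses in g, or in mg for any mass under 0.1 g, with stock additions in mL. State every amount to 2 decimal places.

Scale factor relative to 1 L: 4.33.
magnesium chloride: V = C2·V2/C1 = 18.4 mM × 4330 mL ÷ 2000 mM = 39.84 mL
glucose: V = C2·V2/C1 = 1.75% ÷ 38.9% × 4330 mL = 194.79 mL
calcium chloride: V = C2·V2/C1 = 2.75 mM × 4330 mL ÷ 177 mM = 67.27 mL
sodium bicarbonate: V = C2·V2/C1 = 37.6 mM × 4330 mL ÷ 1000 mM = 162.81 mL
monopotassium phosphate: 12.4 g/L × 4.33 L = 53.69 g
biotin: 0.62 mg/L × 4.33 L = 2.68 mg
MOPS: 4.21 g/L × 4.33 L = 18.23 g

magnesium chloride 39.84 mL; glucose 194.79 mL; calcium chloride 67.27 mL; sodium bicarbonate 162.81 mL; monopotassium phosphate 53.69 g; biotin 2.68 mg; MOPS 18.23 g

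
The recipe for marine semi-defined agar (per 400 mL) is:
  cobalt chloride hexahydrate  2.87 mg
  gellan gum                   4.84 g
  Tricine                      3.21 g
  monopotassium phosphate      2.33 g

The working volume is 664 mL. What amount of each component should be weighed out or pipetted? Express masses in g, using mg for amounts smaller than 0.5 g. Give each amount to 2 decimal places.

cobalt chloride hexahydrate 4.76 mg; gellan gum 8.03 g; Tricine 5.33 g; monopotassium phosphate 3.87 g

Scale factor = 664 mL / 400 mL = 1.66.
cobalt chloride hexahydrate: 2.87 mg × (664 mL / 400 mL) = 4.76 mg
gellan gum: 4.84 g × (664 mL / 400 mL) = 8.03 g
Tricine: 3.21 g × (664 mL / 400 mL) = 5.33 g
monopotassium phosphate: 2.33 g × (664 mL / 400 mL) = 3.87 g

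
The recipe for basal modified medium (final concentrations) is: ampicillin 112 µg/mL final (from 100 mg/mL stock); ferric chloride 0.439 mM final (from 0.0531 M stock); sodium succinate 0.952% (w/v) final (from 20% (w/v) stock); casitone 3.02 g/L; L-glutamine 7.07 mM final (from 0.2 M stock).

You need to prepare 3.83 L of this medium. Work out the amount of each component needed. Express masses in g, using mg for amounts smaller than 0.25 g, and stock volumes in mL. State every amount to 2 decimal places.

ampicillin 4.29 mL; ferric chloride 31.66 mL; sodium succinate 182.31 mL; casitone 11.57 g; L-glutamine 135.39 mL

Working volume: 3.83 L.
ampicillin: dilute stock: 112 µg/mL × 3830 mL ÷ 100000 µg/mL = 4.29 mL
ferric chloride: C1V1 = C2V2 → 0.439 mM × 3830 mL ÷ 53.1 mM = 31.66 mL
sodium succinate: dilute stock: 0.952% ÷ 20% × 3830 mL = 182.31 mL
casitone: 3.02 g/L × 3.83 L = 11.57 g
L-glutamine: V = C2·V2/C1 = 7.07 mM × 3830 mL ÷ 200 mM = 135.39 mL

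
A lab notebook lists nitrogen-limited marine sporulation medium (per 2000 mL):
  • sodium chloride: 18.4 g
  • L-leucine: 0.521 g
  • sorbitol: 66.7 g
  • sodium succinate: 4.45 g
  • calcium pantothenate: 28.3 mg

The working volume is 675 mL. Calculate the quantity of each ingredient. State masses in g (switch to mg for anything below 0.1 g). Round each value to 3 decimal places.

Ratio of target to recipe volume: 675 / 2000 = 0.3375.
sodium chloride: 18.4 g × (675 mL / 2000 mL) = 6.210 g
L-leucine: 0.521 g × (675 mL / 2000 mL) = 0.176 g
sorbitol: 66.7 g × (675 mL / 2000 mL) = 22.511 g
sodium succinate: 4.45 g × (675 mL / 2000 mL) = 1.502 g
calcium pantothenate: 28.3 mg × (675 mL / 2000 mL) = 9.551 mg

sodium chloride 6.210 g; L-leucine 0.176 g; sorbitol 22.511 g; sodium succinate 1.502 g; calcium pantothenate 9.551 mg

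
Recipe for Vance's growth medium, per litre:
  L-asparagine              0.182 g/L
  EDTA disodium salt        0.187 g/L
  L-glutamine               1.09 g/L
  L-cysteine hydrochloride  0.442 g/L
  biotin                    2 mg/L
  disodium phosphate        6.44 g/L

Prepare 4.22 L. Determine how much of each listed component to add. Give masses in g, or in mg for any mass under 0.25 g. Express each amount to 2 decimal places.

Scale factor relative to 1 L: 4.22.
L-asparagine: 0.182 g/L × 4.22 L = 0.77 g
EDTA disodium salt: 0.187 g/L × 4.22 L = 0.79 g
L-glutamine: 1.09 g/L × 4.22 L = 4.60 g
L-cysteine hydrochloride: 0.442 g/L × 4.22 L = 1.87 g
biotin: 2 mg/L × 4.22 L = 8.44 mg
disodium phosphate: 6.44 g/L × 4.22 L = 27.18 g

L-asparagine 0.77 g; EDTA disodium salt 0.79 g; L-glutamine 4.60 g; L-cysteine hydrochloride 1.87 g; biotin 8.44 mg; disodium phosphate 27.18 g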